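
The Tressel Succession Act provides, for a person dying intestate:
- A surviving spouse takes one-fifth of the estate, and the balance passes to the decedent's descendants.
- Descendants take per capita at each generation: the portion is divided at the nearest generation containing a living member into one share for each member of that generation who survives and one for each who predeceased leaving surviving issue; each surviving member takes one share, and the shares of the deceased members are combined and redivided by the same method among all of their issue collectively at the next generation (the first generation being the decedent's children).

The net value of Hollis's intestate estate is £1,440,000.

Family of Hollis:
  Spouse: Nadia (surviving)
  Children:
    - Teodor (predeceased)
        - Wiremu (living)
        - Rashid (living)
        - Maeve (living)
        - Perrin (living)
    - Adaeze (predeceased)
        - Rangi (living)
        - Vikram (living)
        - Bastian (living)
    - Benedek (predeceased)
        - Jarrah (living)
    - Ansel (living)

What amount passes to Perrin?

Perrin receives £108,000.

Nadia takes one-fifth of £1,440,000 = £288,000. The remaining £1,152,000 passes to the descendants.
The descendants' portion (£1,152,000) is divided at the children's generation into 4 shares of £288,000. Ansel takes £288,000. The 3 shares of the deceased (Teodor, Adaeze, and Benedek) are combined into a pool of £864,000.
That pool (£864,000) is divided at the grandchildren's generation equally among Wiremu, Rashid, Maeve, Perrin, Rangi, Vikram, Bastian, and Jarrah: £108,000 each.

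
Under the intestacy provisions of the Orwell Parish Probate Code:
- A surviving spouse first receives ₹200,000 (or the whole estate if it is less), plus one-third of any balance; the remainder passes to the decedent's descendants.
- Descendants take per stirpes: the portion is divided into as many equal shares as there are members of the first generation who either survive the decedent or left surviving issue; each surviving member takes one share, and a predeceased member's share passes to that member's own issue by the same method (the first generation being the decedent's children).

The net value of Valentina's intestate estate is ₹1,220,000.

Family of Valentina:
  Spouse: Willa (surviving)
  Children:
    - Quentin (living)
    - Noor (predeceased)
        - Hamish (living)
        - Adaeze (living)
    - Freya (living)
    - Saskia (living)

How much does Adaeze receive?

Adaeze receives ₹85,000.

Willa first takes ₹200,000, leaving a balance of ₹1,020,000. Willa then takes one-third of the balance (₹340,000), for a total of ₹540,000. The remaining ₹680,000 passes to the descendants.
The descendants' portion (₹680,000) is divided into 4 shares of ₹170,000: Quentin, Freya, and Saskia each take ₹170,000; Noor's ₹170,000 share passes to Noor's issue.
Noor's share (₹170,000) is divided into 2 shares of ₹85,000: Hamish and Adaeze each take ₹85,000.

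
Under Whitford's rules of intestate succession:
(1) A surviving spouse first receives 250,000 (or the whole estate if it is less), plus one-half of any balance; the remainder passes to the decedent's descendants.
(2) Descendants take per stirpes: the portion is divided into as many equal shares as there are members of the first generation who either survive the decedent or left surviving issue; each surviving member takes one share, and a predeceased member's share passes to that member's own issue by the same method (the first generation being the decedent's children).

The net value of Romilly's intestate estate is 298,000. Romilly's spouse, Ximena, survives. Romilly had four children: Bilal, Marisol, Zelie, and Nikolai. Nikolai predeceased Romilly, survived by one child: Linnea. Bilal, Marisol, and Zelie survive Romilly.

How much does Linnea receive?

Ximena first takes 250,000, leaving a balance of 48,000. Ximena then takes one-half of the balance (24,000), for a total of 274,000. The remaining 24,000 passes to the descendants.
The descendants' portion (24,000) is divided into 4 shares of 6,000: Bilal, Marisol, and Zelie each take 6,000; Nikolai's 6,000 share passes to Nikolai's issue.
Nikolai's share (6,000) passes entirely to Linnea.

Linnea receives 6,000.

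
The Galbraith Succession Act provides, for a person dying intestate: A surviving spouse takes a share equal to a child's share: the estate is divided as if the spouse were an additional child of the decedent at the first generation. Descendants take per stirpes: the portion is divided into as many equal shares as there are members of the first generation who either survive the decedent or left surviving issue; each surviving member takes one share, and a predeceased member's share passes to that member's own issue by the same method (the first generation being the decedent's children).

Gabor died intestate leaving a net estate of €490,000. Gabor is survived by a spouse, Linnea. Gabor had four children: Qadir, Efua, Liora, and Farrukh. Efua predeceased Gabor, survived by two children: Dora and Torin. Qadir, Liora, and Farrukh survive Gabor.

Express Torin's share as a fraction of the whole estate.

Torin receives 1/10 of the estate.

The spouse counts as an additional share at the children's level, so there are 5 primary shares of €98,000. Linnea takes one such share (€98,000).
The children's combined portion (€392,000) is divided into 4 shares of €98,000: Qadir, Liora, and Farrukh each take €98,000; Efua's €98,000 share passes to Efua's issue.
Efua's share (€98,000) is divided into 2 shares of €49,000: Dora and Torin each take €49,000.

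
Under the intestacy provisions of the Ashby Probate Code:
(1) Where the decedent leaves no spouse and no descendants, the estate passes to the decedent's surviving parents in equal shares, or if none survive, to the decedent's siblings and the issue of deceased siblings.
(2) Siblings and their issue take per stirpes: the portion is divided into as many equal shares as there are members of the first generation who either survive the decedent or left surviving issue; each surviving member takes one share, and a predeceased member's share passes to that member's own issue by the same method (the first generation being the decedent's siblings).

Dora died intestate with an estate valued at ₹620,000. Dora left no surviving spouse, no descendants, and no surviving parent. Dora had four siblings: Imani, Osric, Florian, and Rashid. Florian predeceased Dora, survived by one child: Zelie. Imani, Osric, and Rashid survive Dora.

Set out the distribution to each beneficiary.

Imani: ₹155,000; Osric: ₹155,000; Zelie: ₹155,000; Rashid: ₹155,000

The entire ₹620,000 passes to the siblings and their issue.
That amount (₹620,000) is divided into 4 shares of ₹155,000: Imani, Osric, and Rashid each take ₹155,000; Florian's ₹155,000 share passes to Florian's issue.
Florian's share (₹155,000) passes entirely to Zelie.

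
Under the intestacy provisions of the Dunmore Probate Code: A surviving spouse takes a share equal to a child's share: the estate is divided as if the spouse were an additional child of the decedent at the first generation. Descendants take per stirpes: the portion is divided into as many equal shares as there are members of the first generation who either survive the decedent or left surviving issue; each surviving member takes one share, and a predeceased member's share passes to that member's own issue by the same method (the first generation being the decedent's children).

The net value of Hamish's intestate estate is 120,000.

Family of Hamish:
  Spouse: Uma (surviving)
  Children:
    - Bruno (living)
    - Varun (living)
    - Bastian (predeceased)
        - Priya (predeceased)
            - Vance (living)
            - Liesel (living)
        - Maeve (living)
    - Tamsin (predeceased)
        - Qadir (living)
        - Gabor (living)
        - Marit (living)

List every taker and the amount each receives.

Uma: 24,000; Bruno: 24,000; Varun: 24,000; Vance: 6,000; Liesel: 6,000; Maeve: 12,000; Qadir: 8,000; Gabor: 8,000; Marit: 8,000

The spouse counts as an additional share at the children's level, so there are 5 primary shares of 24,000. Uma takes one such share (24,000).
The children's combined portion (96,000) is divided into 4 shares of 24,000: Bruno and Varun each take 24,000; Bastian's 24,000 share passes to Bastian's issue; Tamsin's 24,000 share passes to Tamsin's issue.
Bastian's share (24,000) is divided into 2 shares of 12,000: Maeve takes 12,000; Priya's 12,000 share passes to Priya's issue.
Priya's share (12,000) is divided into 2 shares of 6,000: Vance and Liesel each take 6,000.
Tamsin's share (24,000) is divided into 3 shares of 8,000: Qadir, Gabor, and Marit each take 8,000.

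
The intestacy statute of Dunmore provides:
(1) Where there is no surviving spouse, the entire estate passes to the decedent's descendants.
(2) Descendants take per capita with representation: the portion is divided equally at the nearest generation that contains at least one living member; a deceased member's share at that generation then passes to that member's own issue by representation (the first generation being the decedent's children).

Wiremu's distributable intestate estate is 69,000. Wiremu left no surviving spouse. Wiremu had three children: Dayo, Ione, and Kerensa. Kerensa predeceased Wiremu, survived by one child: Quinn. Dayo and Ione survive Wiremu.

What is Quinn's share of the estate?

Quinn receives 23,000.

The entire 69,000 passes to the descendants.
That amount (69,000) is divided into 3 shares of 23,000: Dayo and Ione each take 23,000; Kerensa's 23,000 share passes to Kerensa's issue.
Kerensa's share (23,000) passes entirely to Quinn.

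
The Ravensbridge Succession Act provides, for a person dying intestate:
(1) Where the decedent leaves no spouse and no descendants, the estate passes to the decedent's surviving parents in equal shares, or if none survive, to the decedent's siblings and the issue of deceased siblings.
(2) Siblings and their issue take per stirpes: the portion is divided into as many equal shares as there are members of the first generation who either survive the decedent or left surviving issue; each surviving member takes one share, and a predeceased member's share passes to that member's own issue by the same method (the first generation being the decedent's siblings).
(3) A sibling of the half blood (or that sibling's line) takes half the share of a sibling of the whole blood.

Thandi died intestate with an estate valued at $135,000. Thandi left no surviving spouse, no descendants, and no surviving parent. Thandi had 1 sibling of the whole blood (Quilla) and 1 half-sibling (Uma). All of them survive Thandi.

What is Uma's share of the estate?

The entire $135,000 passes to the siblings and their issue.
Counting each half-blood sibling's line as half a unit, there are 3/2 units in $135,000, so one unit is $90,000. Whole-blood lines (Quilla) take $90,000 each; half-blood lines (Uma) take $45,000 each.

Uma receives $45,000.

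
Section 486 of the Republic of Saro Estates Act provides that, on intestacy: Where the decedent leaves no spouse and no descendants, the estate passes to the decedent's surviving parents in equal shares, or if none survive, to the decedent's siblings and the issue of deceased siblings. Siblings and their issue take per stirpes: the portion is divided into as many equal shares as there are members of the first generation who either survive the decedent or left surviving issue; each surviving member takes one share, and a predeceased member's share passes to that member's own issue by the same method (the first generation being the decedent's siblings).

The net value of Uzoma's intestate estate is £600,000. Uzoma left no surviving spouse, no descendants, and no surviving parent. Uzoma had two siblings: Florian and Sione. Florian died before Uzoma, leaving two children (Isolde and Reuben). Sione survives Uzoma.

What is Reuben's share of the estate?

Reuben receives £150,000.

The entire £600,000 passes to the siblings and their issue.
That amount (£600,000) is divided into 2 shares of £300,000: Sione takes £300,000; Florian's £300,000 share passes to Florian's issue.
Florian's share (£300,000) is divided into 2 shares of £150,000: Isolde and Reuben each take £150,000.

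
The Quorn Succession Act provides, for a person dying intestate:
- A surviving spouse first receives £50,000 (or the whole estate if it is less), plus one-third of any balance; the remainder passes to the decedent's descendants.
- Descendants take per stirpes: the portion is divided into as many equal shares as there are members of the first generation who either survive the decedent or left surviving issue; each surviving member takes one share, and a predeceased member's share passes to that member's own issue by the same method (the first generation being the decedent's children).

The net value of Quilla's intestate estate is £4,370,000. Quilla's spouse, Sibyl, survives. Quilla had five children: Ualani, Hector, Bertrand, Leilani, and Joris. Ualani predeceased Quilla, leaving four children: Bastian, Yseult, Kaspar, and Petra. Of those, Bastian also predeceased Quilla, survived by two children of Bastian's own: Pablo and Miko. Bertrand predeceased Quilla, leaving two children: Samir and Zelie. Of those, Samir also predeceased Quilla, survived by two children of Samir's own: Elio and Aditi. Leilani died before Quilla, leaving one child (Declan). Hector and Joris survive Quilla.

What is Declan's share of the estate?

Declan receives £576,000.

Sibyl first takes £50,000, leaving a balance of £4,320,000. Sibyl then takes one-third of the balance (£1,440,000), for a total of £1,490,000. The remaining £2,880,000 passes to the descendants.
The descendants' portion (£2,880,000) is divided into 5 shares of £576,000: Hector and Joris each take £576,000; Ualani's £576,000 share passes to Ualani's issue; Bertrand's £576,000 share passes to Bertrand's issue; Leilani's £576,000 share passes to Leilani's issue.
Ualani's share (£576,000) is divided into 4 shares of £144,000: Yseult, Kaspar, and Petra each take £144,000; Bastian's £144,000 share passes to Bastian's issue.
Bastian's share (£144,000) is divided into 2 shares of £72,000: Pablo and Miko each take £72,000.
Bertrand's share (£576,000) is divided into 2 shares of £288,000: Zelie takes £288,000; Samir's £288,000 share passes to Samir's issue.
Samir's share (£288,000) is divided into 2 shares of £144,000: Elio and Aditi each take £144,000.
Leilani's share (£576,000) passes entirely to Declan.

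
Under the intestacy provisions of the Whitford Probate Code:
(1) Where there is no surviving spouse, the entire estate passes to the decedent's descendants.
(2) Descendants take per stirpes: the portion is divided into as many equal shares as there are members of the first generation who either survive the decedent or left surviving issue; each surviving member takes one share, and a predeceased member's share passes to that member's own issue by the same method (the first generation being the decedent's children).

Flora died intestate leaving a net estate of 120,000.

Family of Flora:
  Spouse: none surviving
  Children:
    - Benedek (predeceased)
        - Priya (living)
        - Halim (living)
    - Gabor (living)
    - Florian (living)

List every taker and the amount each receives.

The entire 120,000 passes to the descendants.
That amount (120,000) is divided into 3 shares of 40,000: Gabor and Florian each take 40,000; Benedek's 40,000 share passes to Benedek's issue.
Benedek's share (40,000) is divided into 2 shares of 20,000: Priya and Halim each take 20,000.

Priya: 20,000; Halim: 20,000; Gabor: 40,000; Florian: 40,000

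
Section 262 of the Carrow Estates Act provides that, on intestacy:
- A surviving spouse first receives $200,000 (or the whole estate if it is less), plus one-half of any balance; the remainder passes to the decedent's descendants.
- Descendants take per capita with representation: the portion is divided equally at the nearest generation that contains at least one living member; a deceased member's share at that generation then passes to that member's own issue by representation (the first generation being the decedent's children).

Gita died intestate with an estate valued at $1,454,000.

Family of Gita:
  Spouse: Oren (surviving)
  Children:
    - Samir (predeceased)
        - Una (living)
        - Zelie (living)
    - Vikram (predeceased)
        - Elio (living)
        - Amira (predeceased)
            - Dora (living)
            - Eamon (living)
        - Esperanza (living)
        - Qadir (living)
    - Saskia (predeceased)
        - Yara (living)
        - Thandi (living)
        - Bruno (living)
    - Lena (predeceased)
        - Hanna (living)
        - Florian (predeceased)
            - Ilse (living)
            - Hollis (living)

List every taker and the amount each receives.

Oren first takes $200,000, leaving a balance of $1,254,000. Oren then takes one-half of the balance ($627,000), for a total of $827,000. The remaining $627,000 passes to the descendants.
No child survives, so the initial division is made at the grandchildren's generation.
The descendants' portion ($627,000) is divided into 11 shares of $57,000: Una, Zelie, Elio, Esperanza, Qadir, Yara, Thandi, Bruno, and Hanna each take $57,000; Amira's $57,000 share passes to Amira's issue; Florian's $57,000 share passes to Florian's issue.
Amira's share ($57,000) is divided into 2 shares of $28,500: Dora and Eamon each take $28,500.
Florian's share ($57,000) is divided into 2 shares of $28,500: Ilse and Hollis each take $28,500.

Oren: $827,000; Una: $57,000; Zelie: $57,000; Elio: $57,000; Dora: $28,500; Eamon: $28,500; Esperanza: $57,000; Qadir: $57,000; Yara: $57,000; Thandi: $57,000; Bruno: $57,000; Hanna: $57,000; Ilse: $28,500; Hollis: $28,500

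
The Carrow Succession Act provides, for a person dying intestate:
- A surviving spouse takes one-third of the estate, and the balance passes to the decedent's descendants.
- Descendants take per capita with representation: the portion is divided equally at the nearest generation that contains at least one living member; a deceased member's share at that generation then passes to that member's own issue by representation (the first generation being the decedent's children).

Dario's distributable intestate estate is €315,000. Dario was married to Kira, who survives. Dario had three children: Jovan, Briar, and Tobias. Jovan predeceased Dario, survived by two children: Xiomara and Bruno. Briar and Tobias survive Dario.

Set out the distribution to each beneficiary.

Kira takes one-third of €315,000 = €105,000. The remaining €210,000 passes to the descendants.
The descendants' portion (€210,000) is divided into 3 shares of €70,000: Briar and Tobias each take €70,000; Jovan's €70,000 share passes to Jovan's issue.
Jovan's share (€70,000) is divided into 2 shares of €35,000: Xiomara and Bruno each take €35,000.

Kira: €105,000; Xiomara: €35,000; Bruno: €35,000; Briar: €70,000; Tobias: €70,000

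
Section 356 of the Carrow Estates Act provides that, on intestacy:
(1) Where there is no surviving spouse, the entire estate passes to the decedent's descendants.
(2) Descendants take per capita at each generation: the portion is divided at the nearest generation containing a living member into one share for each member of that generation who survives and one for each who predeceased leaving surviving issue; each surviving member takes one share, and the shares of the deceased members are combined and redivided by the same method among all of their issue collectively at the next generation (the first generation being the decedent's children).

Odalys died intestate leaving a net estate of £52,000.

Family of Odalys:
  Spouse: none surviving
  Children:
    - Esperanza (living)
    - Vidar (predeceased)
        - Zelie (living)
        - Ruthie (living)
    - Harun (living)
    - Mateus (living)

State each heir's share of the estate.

The entire £52,000 passes to the descendants.
That amount (£52,000) is divided at the children's generation into 4 shares of £13,000. Esperanza, Harun, and Mateus each take £13,000. The remaining share for the deceased Vidar (£13,000) is carried to the next generation.
That pool (£13,000) is divided at the grandchildren's generation equally among Zelie and Ruthie: £6,500 each.

Esperanza: £13,000; Zelie: £6,500; Ruthie: £6,500; Harun: £13,000; Mateus: £13,000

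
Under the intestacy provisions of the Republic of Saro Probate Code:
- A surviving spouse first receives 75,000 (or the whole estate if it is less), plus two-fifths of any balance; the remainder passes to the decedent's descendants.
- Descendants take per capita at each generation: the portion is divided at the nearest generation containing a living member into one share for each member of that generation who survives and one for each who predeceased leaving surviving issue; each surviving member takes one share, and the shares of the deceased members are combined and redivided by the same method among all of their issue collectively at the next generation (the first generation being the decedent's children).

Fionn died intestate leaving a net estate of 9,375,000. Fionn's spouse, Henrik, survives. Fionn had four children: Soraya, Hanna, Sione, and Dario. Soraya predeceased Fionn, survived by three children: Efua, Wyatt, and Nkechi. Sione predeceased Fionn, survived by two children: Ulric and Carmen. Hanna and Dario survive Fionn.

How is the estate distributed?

Henrik: 3,795,000; Efua: 558,000; Wyatt: 558,000; Nkechi: 558,000; Hanna: 1,395,000; Ulric: 558,000; Carmen: 558,000; Dario: 1,395,000

Henrik first takes 75,000, leaving a balance of 9,300,000. Henrik then takes two-fifths of the balance (3,720,000), for a total of 3,795,000. The remaining 5,580,000 passes to the descendants.
The descendants' portion (5,580,000) is divided at the children's generation into 4 shares of 1,395,000. Hanna and Dario each take 1,395,000. The 2 shares of the deceased (Soraya and Sione) are combined into a pool of 2,790,000.
That pool (2,790,000) is divided at the grandchildren's generation equally among Efua, Wyatt, Nkechi, Ulric, and Carmen: 558,000 each.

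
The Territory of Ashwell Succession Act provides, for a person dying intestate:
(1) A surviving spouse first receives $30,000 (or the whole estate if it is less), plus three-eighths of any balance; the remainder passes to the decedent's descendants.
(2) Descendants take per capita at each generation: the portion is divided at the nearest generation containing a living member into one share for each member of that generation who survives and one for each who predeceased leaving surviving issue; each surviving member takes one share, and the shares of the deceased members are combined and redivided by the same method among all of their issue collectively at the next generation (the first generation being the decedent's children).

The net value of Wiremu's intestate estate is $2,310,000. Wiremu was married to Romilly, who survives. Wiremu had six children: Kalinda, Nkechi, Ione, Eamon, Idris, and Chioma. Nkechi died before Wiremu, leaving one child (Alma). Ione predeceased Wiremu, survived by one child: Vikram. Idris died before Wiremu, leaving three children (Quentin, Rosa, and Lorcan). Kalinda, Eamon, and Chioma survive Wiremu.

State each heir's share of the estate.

Romilly first takes $30,000, leaving a balance of $2,280,000. Romilly then takes three-eighths of the balance ($855,000), for a total of $885,000. The remaining $1,425,000 passes to the descendants.
The descendants' portion ($1,425,000) is divided at the children's generation into 6 shares of $237,500. Kalinda, Eamon, and Chioma each take $237,500. The 3 shares of the deceased (Nkechi, Ione, and Idris) are combined into a pool of $712,500.
That pool ($712,500) is divided at the grandchildren's generation equally among Alma, Vikram, Quentin, Rosa, and Lorcan: $142,500 each.

Romilly: $885,000; Kalinda: $237,500; Alma: $142,500; Vikram: $142,500; Eamon: $237,500; Quentin: $142,500; Rosa: $142,500; Lorcan: $142,500; Chioma: $237,500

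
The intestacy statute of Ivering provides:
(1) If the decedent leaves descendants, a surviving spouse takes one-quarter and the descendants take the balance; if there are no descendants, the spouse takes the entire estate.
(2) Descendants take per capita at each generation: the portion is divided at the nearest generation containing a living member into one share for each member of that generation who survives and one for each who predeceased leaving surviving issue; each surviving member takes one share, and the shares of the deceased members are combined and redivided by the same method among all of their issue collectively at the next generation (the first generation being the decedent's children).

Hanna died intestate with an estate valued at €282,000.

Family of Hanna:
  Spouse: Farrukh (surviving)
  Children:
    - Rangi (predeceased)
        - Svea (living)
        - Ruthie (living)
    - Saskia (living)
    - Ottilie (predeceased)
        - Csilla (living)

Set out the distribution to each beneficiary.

Farrukh: €70,500; Svea: €47,000; Ruthie: €47,000; Saskia: €70,500; Csilla: €47,000

Farrukh takes one-quarter of €282,000 = €70,500. The remaining €211,500 passes to the descendants.
The descendants' portion (€211,500) is divided at the children's generation into 3 shares of €70,500. Saskia takes €70,500. The 2 shares of the deceased (Rangi and Ottilie) are combined into a pool of €141,000.
That pool (€141,000) is divided at the grandchildren's generation equally among Svea, Ruthie, and Csilla: €47,000 each.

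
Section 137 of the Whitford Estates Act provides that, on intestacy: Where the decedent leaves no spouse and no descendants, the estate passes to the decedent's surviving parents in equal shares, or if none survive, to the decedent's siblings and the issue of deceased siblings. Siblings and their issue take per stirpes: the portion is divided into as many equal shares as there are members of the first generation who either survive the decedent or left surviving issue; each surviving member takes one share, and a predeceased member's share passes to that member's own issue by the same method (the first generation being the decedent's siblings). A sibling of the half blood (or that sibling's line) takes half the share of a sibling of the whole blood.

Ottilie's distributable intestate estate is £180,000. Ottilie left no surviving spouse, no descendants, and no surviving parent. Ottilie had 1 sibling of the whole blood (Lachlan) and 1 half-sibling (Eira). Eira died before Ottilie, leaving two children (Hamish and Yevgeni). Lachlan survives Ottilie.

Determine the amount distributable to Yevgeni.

The entire £180,000 passes to the siblings and their issue.
Counting each half-blood sibling's line as half a unit, there are 3/2 units in £180,000, so one unit is £120,000. Whole-blood lines (Lachlan) take £120,000 each; half-blood lines (Eira) take £60,000 each.
Eira's share (£60,000) is divided into 2 shares of £30,000: Hamish and Yevgeni each take £30,000.

Yevgeni receives £30,000.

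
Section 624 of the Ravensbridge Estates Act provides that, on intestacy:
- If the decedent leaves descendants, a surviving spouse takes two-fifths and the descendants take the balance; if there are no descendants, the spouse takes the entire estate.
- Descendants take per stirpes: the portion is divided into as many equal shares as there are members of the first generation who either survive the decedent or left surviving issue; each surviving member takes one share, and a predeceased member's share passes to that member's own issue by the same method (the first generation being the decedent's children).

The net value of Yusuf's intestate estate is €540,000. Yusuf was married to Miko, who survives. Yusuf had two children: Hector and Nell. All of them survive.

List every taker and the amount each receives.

Miko: €216,000; Hector: €162,000; Nell: €162,000

Miko takes two-fifths of €540,000 = €216,000. The remaining €324,000 passes to the descendants.
The descendants' portion (€324,000) is divided into 2 shares of €162,000: Hector and Nell each take €162,000.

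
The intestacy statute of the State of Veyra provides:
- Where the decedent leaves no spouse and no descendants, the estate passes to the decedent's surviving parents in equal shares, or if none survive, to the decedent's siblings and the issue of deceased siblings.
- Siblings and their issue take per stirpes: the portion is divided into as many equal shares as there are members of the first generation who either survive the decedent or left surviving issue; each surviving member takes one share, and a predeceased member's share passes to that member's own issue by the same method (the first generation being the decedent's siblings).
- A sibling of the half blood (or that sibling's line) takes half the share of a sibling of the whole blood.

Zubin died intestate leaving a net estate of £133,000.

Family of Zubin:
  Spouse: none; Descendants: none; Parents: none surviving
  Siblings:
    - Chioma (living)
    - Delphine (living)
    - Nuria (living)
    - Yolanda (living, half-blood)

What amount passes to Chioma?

Chioma receives £38,000.

The entire £133,000 passes to the siblings and their issue.
Counting each half-blood sibling's line as half a unit, there are 7/2 units in £133,000, so one unit is £38,000. Whole-blood lines (Chioma, Delphine, and Nuria) take £38,000 each; half-blood lines (Yolanda) take £19,000 each.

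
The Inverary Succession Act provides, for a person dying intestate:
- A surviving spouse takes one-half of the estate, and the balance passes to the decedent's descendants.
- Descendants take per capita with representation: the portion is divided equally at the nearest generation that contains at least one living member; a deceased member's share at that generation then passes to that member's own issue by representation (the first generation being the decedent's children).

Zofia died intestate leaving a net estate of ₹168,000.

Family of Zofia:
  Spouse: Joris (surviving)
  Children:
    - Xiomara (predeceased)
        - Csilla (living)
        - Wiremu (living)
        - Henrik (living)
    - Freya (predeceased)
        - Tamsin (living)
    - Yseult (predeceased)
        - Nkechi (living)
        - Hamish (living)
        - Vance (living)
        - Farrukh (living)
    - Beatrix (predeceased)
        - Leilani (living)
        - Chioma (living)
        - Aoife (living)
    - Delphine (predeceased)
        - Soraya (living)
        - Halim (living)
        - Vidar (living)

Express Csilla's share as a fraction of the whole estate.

Joris takes one-half of ₹168,000 = ₹84,000. The remaining ₹84,000 passes to the descendants.
No child survives, so the initial division is made at the grandchildren's generation.
The descendants' portion (₹84,000) is divided into 14 shares of ₹6,000: Csilla, Wiremu, Henrik, Tamsin, Nkechi, Hamish, Vance, Farrukh, Leilani, Chioma, Aoife, Soraya, Halim, and Vidar each take ₹6,000.

Csilla receives 1/28 of the estate.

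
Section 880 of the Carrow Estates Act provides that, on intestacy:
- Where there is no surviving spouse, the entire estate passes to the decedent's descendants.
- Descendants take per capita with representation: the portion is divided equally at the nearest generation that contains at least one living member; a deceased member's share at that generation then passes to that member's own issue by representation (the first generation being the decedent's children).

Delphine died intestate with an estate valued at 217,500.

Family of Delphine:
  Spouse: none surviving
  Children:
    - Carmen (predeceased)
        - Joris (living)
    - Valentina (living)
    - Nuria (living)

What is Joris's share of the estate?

Joris receives 72,500.

The entire 217,500 passes to the descendants.
That amount (217,500) is divided into 3 shares of 72,500: Valentina and Nuria each take 72,500; Carmen's 72,500 share passes to Carmen's issue.
Carmen's share (72,500) passes entirely to Joris.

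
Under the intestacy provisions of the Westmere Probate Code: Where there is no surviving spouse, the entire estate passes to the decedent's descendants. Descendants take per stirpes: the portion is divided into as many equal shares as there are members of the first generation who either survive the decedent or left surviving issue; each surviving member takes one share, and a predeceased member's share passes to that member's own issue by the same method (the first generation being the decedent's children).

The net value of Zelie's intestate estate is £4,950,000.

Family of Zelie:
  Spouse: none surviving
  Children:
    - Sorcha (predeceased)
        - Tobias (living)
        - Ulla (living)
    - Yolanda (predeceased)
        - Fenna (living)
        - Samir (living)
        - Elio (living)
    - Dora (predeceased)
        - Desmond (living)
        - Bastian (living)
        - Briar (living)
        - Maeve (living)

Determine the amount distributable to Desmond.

Desmond receives £412,500.

The entire £4,950,000 passes to the descendants.
That amount (£4,950,000) is divided into 3 shares of £1,650,000: Sorcha's £1,650,000 share passes to Sorcha's issue; Yolanda's £1,650,000 share passes to Yolanda's issue; Dora's £1,650,000 share passes to Dora's issue.
Sorcha's share (£1,650,000) is divided into 2 shares of £825,000: Tobias and Ulla each take £825,000.
Yolanda's share (£1,650,000) is divided into 3 shares of £550,000: Fenna, Samir, and Elio each take £550,000.
Dora's share (£1,650,000) is divided into 4 shares of £412,500: Desmond, Bastian, Briar, and Maeve each take £412,500.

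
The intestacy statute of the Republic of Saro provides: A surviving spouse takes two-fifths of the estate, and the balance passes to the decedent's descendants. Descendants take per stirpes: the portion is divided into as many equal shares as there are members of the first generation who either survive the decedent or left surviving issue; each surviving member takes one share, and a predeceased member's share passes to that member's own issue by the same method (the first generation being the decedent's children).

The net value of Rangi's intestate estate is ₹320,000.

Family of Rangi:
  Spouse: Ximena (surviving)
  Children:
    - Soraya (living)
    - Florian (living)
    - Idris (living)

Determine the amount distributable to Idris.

Idris receives ₹64,000.

Ximena takes two-fifths of ₹320,000 = ₹128,000. The remaining ₹192,000 passes to the descendants.
The descendants' portion (₹192,000) is divided into 3 shares of ₹64,000: Soraya, Florian, and Idris each take ₹64,000.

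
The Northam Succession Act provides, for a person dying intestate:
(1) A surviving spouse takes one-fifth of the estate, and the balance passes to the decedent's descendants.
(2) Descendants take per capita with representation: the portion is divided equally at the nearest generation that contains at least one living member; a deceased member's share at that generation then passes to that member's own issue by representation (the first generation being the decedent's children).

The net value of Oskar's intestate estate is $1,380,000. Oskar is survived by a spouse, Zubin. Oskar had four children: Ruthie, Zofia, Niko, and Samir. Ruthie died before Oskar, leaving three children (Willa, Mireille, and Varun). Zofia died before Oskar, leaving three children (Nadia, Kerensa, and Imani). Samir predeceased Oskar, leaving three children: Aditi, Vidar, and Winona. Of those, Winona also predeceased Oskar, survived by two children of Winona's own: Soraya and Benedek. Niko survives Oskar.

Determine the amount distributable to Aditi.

Zubin takes one-fifth of $1,380,000 = $276,000. The remaining $1,104,000 passes to the descendants.
The descendants' portion ($1,104,000) is divided into 4 shares of $276,000: Niko takes $276,000; Ruthie's $276,000 share passes to Ruthie's issue; Zofia's $276,000 share passes to Zofia's issue; Samir's $276,000 share passes to Samir's issue.
Ruthie's share ($276,000) is divided into 3 shares of $92,000: Willa, Mireille, and Varun each take $92,000.
Zofia's share ($276,000) is divided into 3 shares of $92,000: Nadia, Kerensa, and Imani each take $92,000.
Samir's share ($276,000) is divided into 3 shares of $92,000: Aditi and Vidar each take $92,000; Winona's $92,000 share passes to Winona's issue.
Winona's share ($92,000) is divided into 2 shares of $46,000: Soraya and Benedek each take $46,000.

Aditi receives $92,000.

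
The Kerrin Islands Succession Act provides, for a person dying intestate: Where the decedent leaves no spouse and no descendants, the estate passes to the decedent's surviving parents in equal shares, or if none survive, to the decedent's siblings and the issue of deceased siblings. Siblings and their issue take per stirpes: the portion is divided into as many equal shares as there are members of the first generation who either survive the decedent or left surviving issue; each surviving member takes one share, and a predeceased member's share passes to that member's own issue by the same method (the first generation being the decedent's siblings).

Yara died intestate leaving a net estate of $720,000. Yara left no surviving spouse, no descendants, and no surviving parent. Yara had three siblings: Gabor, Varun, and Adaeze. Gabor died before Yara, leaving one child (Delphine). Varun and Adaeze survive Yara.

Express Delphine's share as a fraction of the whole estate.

Delphine receives 1/3 of the estate.

The entire $720,000 passes to the siblings and their issue.
That amount ($720,000) is divided into 3 shares of $240,000: Varun and Adaeze each take $240,000; Gabor's $240,000 share passes to Gabor's issue.
Gabor's share ($240,000) passes entirely to Delphine.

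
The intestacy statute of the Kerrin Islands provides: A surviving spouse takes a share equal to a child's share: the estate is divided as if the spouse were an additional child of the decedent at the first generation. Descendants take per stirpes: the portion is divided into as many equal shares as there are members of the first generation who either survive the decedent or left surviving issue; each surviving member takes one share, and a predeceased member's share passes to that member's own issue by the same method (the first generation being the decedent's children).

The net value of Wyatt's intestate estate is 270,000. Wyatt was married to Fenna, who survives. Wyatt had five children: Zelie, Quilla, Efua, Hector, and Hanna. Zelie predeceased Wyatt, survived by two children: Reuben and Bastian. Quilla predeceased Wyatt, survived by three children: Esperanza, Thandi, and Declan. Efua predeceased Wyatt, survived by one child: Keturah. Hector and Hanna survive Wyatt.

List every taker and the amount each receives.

Fenna: 45,000; Reuben: 22,500; Bastian: 22,500; Esperanza: 15,000; Thandi: 15,000; Declan: 15,000; Keturah: 45,000; Hector: 45,000; Hanna: 45,000

The spouse counts as an additional share at the children's level, so there are 6 primary shares of 45,000. Fenna takes one such share (45,000).
The children's combined portion (225,000) is divided into 5 shares of 45,000: Hector and Hanna each take 45,000; Zelie's 45,000 share passes to Zelie's issue; Quilla's 45,000 share passes to Quilla's issue; Efua's 45,000 share passes to Efua's issue.
Zelie's share (45,000) is divided into 2 shares of 22,500: Reuben and Bastian each take 22,500.
Quilla's share (45,000) is divided into 3 shares of 15,000: Esperanza, Thandi, and Declan each take 15,000.
Efua's share (45,000) passes entirely to Keturah.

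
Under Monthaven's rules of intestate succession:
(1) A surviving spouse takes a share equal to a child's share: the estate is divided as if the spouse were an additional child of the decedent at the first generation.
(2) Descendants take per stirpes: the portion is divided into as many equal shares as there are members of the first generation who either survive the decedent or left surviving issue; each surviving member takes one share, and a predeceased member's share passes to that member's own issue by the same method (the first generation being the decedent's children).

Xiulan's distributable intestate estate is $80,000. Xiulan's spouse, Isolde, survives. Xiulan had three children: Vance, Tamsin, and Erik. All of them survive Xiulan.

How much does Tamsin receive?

The spouse counts as an additional share at the children's level, so there are 4 primary shares of $20,000. Isolde takes one such share ($20,000).
The children's combined portion ($60,000) is divided into 3 shares of $20,000: Vance, Tamsin, and Erik each take $20,000.

Tamsin receives $20,000.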